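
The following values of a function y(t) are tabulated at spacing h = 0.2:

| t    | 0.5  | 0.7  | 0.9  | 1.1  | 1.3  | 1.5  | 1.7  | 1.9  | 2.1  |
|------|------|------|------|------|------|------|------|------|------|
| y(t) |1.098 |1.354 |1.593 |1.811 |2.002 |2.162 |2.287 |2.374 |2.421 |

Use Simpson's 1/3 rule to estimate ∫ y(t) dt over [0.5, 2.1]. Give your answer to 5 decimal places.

h = 0.2, n = 8.
(h/3)·[y₀ + 4y₁ + 2y₂ + 4y₃ + 2y₄ + 4y₅ + 2y₆ + 4y₇ + y₈] = 0.066667·(46.087) = 3.07247.

3.07247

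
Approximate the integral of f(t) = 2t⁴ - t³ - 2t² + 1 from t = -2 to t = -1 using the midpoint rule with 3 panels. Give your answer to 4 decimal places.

12.2016

h = (-1 − (-2))/3 = 0.333333.
Midpoints m₁,…,m₃ = -1.833333, -1.5, -1.166667.
f(m₁)=23.033951, f(m₂)=10, f(m₃)=3.570988.
h·[f(m₁) + f(m₂) + f(m₃)] = 0.333333·(36.604938) = 12.2016.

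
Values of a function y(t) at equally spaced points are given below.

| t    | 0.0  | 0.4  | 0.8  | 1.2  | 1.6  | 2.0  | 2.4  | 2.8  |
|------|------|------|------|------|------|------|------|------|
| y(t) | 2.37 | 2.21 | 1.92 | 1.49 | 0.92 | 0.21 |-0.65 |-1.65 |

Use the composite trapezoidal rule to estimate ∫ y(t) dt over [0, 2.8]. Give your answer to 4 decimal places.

h = 0.4, n = 7.
(h/2)·[y₀ + 2y₁ + 2y₂ + 2y₃ + 2y₄ + 2y₅ + 2y₆ + y₇] = 0.2·(12.92) = 2.5840.

2.5840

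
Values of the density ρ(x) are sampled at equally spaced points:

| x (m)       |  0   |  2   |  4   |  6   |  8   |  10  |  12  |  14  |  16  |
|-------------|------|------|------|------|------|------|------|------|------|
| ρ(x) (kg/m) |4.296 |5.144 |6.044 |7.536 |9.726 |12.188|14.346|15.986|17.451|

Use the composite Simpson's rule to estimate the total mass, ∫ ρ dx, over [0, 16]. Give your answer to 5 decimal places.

h = 2, n = 8.
(h/3)·[y₀ + 4y₁ + 2y₂ + 4y₃ + 2y₄ + 4y₅ + 2y₆ + 4y₇ + y₈] = 0.666667·(245.395) = 163.59667.

163.59667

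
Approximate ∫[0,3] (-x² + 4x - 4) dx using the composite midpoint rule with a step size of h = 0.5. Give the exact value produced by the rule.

h = (3 − 0)/6 = 0.5.
Midpoints m₁,…,m₆ = 0.25, 0.75, 1.25, 1.75, 2.25, 2.75.
f(m₁)=-3.0625, f(m₂)=-1.5625, f(m₃)=-0.5625, f(m₄)=-0.0625, f(m₅)=-0.0625, f(m₆)=-0.5625.
h·[f(m₁) + f(m₂) + f(m₃) + f(m₄) + f(m₅) + f(m₆)] = 0.5·(-5.875) = -2.9375.

-2.9375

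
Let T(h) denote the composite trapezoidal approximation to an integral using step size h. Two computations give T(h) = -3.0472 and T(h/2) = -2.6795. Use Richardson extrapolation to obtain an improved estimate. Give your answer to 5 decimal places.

-2.55693

R = (4·T(h/2) − T(h)) / 3 = (4·(-2.6795) − (-3.0472))/3 = (-7.6708)/3 = -2.55693.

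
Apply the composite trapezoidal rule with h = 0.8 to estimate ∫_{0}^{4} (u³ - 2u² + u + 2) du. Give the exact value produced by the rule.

39.04

h = (4 − 0)/5 = 0.8.
Nodes u₀,…,u₅ = 0, 0.8, 1.6, 2.4, 3.2, 4.
f(u) = u³ - 2u² + u + 2: f₀=2, f₁=2.032, f₂=2.576, f₃=6.704, f₄=17.488, f₅=38.
(h/2)·[f₀ + 2f₁ + 2f₂ + 2f₃ + 2f₄ + f₅] = 0.4·(97.6) = 39.04.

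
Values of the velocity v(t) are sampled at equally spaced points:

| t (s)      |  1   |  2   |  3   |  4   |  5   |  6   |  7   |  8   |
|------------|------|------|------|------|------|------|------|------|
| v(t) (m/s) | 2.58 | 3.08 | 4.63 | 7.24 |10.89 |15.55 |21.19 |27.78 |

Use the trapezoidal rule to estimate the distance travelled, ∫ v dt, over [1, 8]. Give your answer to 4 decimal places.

77.7600

h = 1, n = 7.
(h/2)·[y₀ + 2y₁ + 2y₂ + 2y₃ + 2y₄ + 2y₅ + 2y₆ + y₇] = 0.5·(155.52) = 77.7600.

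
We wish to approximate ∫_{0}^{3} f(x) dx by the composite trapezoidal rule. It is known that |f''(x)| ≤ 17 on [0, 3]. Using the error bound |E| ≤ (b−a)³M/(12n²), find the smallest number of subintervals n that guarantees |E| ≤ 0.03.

36

Need 459/(12n²) ≤ 0.03.
n² ≥ 459/(12·0.03) = 1275 ⇒ n ≥ 35.7071, so the smallest n is 36.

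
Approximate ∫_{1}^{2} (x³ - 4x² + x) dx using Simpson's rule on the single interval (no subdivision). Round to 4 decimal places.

-4.0833

S = (b−a)/6 · [f(1) + 4f(1.5) + f(2)] = 0.166667·[(-2) + 4·(-4.125) + (-6)] = -4.0833.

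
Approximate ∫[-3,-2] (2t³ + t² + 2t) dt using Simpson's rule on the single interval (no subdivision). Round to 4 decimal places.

S = (b−a)/6 · [f(-3) + 4f(-2.5) + f(-2)] = 0.166667·[(-51) + 4·(-30) + (-16)] = -31.1667.

-31.1667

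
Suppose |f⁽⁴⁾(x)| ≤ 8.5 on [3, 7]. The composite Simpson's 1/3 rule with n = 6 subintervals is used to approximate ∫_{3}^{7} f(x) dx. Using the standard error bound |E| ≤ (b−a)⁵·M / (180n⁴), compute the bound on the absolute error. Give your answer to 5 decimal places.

0.03731

|E| ≤ (4)⁵·8.5 / (180·6⁴) = 8704/233280 = 0.03731.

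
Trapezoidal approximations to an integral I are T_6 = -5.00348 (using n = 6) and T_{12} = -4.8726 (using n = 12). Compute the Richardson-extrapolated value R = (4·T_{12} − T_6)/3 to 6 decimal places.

R = (4·T_{12} − T_6) / 3 = (4·(-4.8726) − (-5.00348))/3 = (-14.48692)/3 = -4.828973.

-4.828973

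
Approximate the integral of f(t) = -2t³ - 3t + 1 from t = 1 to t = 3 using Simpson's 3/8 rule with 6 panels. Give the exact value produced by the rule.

-50

h = (3 − 1)/6 = 0.333333.
Nodes t₀,…,t₆ = 1, 1.333333, 1.666667, 2, 2.333333, 2.666667, 3.
f(t) = -2t³ - 3t + 1: f₀=-4, f₁=-7.740741, f₂=-13.259259, f₃=-21, f₄=-31.407407, f₅=-44.925926, f₆=-62.
(3h/8)·[f₀ + 3f₁ + 3f₂ + 2f₃ + 3f₄ + 3f₅ + f₆] = 0.125·(-400) = -50.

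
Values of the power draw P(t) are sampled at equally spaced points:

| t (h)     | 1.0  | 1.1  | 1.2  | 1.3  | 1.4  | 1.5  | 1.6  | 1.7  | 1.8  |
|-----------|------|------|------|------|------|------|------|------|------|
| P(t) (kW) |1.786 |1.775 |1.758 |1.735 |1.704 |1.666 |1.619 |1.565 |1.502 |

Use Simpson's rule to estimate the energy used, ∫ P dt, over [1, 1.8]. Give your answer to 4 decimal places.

1.3471

h = 0.1, n = 8.
(h/3)·[y₀ + 4y₁ + 2y₂ + 4y₃ + 2y₄ + 4y₅ + 2y₆ + 4y₇ + y₈] = 0.033333·(40.414) = 1.3471.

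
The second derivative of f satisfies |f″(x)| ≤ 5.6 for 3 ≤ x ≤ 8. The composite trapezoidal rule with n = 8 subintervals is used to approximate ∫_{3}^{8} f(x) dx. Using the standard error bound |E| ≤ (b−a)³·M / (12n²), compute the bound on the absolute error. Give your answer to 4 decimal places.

0.9115

|E| ≤ (5)³·5.6 / (12·8²) = 700/768 = 0.9115.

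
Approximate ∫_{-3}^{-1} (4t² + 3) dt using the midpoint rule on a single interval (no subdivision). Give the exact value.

M = (b−a)·f(-2) = 2·(19) = 38.

38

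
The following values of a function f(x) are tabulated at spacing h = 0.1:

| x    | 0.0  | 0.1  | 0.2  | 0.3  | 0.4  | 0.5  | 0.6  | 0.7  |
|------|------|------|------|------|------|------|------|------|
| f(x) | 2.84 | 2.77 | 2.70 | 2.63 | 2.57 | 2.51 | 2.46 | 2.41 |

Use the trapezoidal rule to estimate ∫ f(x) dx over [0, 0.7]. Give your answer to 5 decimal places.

h = 0.1, n = 7.
(h/2)·[y₀ + 2y₁ + 2y₂ + 2y₃ + 2y₄ + 2y₅ + 2y₆ + y₇] = 0.05·(36.53) = 1.82650.

1.82650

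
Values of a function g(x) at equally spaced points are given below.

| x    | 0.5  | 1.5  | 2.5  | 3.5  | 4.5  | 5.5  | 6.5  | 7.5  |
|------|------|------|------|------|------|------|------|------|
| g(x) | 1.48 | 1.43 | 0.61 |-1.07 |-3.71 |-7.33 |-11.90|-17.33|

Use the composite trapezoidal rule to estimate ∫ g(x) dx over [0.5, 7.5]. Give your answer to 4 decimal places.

-29.8950

h = 1, n = 7.
(h/2)·[y₀ + 2y₁ + 2y₂ + 2y₃ + 2y₄ + 2y₅ + 2y₆ + y₇] = 0.5·(-59.79) = -29.8950.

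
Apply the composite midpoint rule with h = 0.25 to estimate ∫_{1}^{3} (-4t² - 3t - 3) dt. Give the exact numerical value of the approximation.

h = (3 − 1)/8 = 0.25.
Midpoints m₁,…,m₈ = 1.125, 1.375, 1.625, 1.875, 2.125, 2.375, 2.625, 2.875.
f(m₁)=-11.4375, f(m₂)=-14.6875, f(m₃)=-18.4375, f(m₄)=-22.6875, f(m₅)=-27.4375, f(m₆)=-32.6875, f(m₇)=-38.4375, f(m₈)=-44.6875.
h·[f(m₁) + f(m₂) + f(m₃) + f(m₄) + f(m₅) + f(m₆) + f(m₇) + f(m₈)] = 0.25·(-210.5) = -52.625.

-52.625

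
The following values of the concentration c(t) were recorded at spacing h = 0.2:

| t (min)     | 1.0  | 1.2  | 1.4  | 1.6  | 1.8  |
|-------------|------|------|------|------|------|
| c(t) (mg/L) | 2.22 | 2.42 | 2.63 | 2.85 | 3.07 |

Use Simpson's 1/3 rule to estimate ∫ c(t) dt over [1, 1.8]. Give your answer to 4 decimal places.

2.1087

h = 0.2, n = 4.
(h/3)·[y₀ + 4y₁ + 2y₂ + 4y₃ + y₄] = 0.066667·(31.63) = 2.1087.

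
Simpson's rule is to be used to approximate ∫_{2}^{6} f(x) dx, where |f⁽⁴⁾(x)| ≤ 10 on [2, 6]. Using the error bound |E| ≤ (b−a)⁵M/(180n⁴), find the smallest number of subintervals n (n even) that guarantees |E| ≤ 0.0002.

24

Need 10240/(180n⁴) ≤ 0.0002.
n⁴ ≥ 10240/(180·0.0002) = 284444 ⇒ n ≥ 23.0940, so the smallest even n is 24. (n must be even for Simpson's rule.)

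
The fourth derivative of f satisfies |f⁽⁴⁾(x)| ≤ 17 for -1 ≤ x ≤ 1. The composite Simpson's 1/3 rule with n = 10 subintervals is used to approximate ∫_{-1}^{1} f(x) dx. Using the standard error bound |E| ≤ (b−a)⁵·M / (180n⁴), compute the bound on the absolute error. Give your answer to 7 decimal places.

0.0003022

|E| ≤ (2)⁵·17 / (180·10⁴) = 544/1800000 = 0.0003022.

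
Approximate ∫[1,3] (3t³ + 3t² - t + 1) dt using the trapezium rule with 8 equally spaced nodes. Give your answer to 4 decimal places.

h = (3 − 1)/7 = 0.285714.
Nodes t₀,…,t₇ = 1, 1.285714, 1.571429, 1.857143, 2.142857, 2.428571, 2.714286, 3.
f(t) = 3t³ + 3t² - t + 1: f₀=6, f₁=11.049563, f₂=18.478134, f₃=28.705539, f₄=42.151603, f₅=59.236152, f₆=80.379009, f₇=106.
(h/2)·[f₀ + 2f₁ + 2f₂ + 2f₃ + 2f₄ + 2f₅ + 2f₆ + f₇] = 0.142857·(592) = 84.5714.

84.5714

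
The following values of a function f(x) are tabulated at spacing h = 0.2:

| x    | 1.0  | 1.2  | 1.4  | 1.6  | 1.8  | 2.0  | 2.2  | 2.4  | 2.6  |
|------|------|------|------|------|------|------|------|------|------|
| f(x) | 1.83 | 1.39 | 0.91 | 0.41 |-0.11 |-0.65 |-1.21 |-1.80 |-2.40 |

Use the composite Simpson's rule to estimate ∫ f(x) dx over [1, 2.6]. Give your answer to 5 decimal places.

-0.26600

h = 0.2, n = 8.
(h/3)·[y₀ + 4y₁ + 2y₂ + 4y₃ + 2y₄ + 4y₅ + 2y₆ + 4y₇ + y₈] = 0.066667·(-3.99) = -0.26600.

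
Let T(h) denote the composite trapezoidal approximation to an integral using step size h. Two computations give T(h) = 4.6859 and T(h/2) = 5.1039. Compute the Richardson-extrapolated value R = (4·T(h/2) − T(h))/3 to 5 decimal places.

R = (4·T(h/2) − T(h)) / 3 = (4·5.1039 − 4.6859)/3 = (15.7297)/3 = 5.24323.

5.24323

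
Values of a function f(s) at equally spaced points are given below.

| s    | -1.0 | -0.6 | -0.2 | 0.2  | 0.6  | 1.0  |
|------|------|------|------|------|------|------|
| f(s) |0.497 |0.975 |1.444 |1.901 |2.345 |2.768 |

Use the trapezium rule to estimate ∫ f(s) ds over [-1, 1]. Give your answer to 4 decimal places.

h = 0.4, n = 5.
(h/2)·[y₀ + 2y₁ + 2y₂ + 2y₃ + 2y₄ + y₅] = 0.2·(16.595) = 3.3190.

3.3190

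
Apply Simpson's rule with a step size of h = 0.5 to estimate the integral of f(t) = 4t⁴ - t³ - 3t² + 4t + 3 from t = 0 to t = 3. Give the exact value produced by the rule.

174.25

h = (3 − 0)/6 = 0.5.
Nodes t₀,…,t₆ = 0, 0.5, 1, 1.5, 2, 2.5, 3.
f(t) = 4t⁴ - t³ - 3t² + 4t + 3: f₀=3, f₁=4.375, f₂=7, f₃=19.125, f₄=55, f₅=134.875, f₆=285.
(h/3)·[f₀ + 4f₁ + 2f₂ + 4f₃ + 2f₄ + 4f₅ + f₆] = 0.166667·(1045.5) = 174.25.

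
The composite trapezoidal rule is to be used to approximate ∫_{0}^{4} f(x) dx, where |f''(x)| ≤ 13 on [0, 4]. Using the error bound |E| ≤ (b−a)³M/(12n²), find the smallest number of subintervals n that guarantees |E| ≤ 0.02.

59

Need 832/(12n²) ≤ 0.02.
n² ≥ 832/(12·0.02) = 3466.67 ⇒ n ≥ 58.8784, so the smallest n is 59.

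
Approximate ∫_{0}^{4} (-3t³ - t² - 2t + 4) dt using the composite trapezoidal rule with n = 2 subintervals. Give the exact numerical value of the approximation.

-264

h = (4 − 0)/2 = 2.
Nodes t₀,…,t₂ = 0, 2, 4.
f(t) = -3t³ - t² - 2t + 4: f₀=4, f₁=-28, f₂=-212.
(h/2)·[f₀ + 2f₁ + f₂] = 1·(-264) = -264.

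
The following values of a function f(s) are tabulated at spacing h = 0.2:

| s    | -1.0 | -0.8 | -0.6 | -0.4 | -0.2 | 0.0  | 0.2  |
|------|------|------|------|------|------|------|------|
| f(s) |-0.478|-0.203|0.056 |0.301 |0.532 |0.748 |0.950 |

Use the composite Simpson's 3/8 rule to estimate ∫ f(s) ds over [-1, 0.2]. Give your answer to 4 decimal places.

0.3355

h = 0.2, n = 6.
(3h/8)·[y₀ + 3y₁ + 3y₂ + 2y₃ + 3y₄ + 3y₅ + y₆] = 0.075·(4.473) = 0.3355.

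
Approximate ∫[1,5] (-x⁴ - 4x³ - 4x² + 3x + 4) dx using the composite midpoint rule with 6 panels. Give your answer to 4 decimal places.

-1347.0453

h = (5 − 1)/6 = 0.666667.
Midpoints m₁,…,m₆ = 1.333333, 2, 2.666667, 3.333333, 4, 4.666667.
f(m₁)=-11.753086, f(m₂)=-54, f(m₃)=-142.864198, f(m₄)=-302.049383, f(m₅)=-560, f(m₆)=-949.901235.
h·[f(m₁) + f(m₂) + f(m₃) + f(m₄) + f(m₅) + f(m₆)] = 0.666667·(-2020.567901) = -1347.0453.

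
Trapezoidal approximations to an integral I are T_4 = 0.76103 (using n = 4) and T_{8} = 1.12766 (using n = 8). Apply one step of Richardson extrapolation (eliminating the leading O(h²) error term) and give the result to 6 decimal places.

R = (4·T_{8} − T_4) / 3 = (4·1.12766 − 0.76103)/3 = (3.74961)/3 = 1.249870.

1.249870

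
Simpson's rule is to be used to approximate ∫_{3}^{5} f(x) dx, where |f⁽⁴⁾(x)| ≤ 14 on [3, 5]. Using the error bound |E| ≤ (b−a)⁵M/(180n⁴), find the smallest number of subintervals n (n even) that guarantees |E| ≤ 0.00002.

Need 448/(180n⁴) ≤ 0.00002.
n⁴ ≥ 448/(180·0.00002) = 124444 ⇒ n ≥ 18.7821, so the smallest even n is 20. (n must be even for Simpson's rule.)

20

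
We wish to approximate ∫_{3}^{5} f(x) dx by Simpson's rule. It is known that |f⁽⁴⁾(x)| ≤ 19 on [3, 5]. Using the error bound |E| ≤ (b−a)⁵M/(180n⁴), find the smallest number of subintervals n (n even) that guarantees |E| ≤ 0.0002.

12

Need 608/(180n⁴) ≤ 0.0002.
n⁴ ≥ 608/(180·0.0002) = 16888.9 ⇒ n ≥ 11.3999, so the smallest even n is 12. (n must be even for Simpson's rule.)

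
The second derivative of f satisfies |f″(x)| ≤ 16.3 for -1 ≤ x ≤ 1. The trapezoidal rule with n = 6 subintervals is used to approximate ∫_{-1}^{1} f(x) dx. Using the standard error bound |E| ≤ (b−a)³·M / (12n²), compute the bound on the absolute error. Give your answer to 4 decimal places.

|E| ≤ (2)³·16.3 / (12·6²) = 130.4/432 = 0.3019.

0.3019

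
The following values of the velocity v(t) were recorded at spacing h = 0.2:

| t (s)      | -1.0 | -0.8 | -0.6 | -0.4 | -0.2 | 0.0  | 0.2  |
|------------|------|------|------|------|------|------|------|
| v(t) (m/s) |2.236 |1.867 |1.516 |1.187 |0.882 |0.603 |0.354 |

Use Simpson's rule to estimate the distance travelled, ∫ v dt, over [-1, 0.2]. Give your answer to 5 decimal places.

h = 0.2, n = 6.
(h/3)·[y₀ + 4y₁ + 2y₂ + 4y₃ + 2y₄ + 4y₅ + y₆] = 0.066667·(22.014) = 1.46760.

1.46760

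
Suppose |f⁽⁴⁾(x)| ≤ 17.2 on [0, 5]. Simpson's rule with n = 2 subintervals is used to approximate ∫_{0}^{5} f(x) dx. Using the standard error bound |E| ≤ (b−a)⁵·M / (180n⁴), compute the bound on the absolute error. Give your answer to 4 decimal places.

|E| ≤ (5)⁵·17.2 / (180·2⁴) = 53750/2880 = 18.6632.

18.6632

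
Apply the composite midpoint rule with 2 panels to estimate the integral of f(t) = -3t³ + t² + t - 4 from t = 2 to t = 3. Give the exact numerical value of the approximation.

-43.46875

h = (3 − 2)/2 = 0.5.
Midpoints m₁,…,m₂ = 2.25, 2.75.
f(m₁)=-30.859375, f(m₂)=-56.078125.
h·[f(m₁) + f(m₂)] = 0.5·(-86.9375) = -43.46875.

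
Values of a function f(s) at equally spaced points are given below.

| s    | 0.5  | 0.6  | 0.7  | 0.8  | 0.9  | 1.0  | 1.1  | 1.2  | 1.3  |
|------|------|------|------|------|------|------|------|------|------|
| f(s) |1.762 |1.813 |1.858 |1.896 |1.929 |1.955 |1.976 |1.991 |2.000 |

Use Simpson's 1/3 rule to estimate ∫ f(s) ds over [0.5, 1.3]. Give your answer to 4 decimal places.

1.5303

h = 0.1, n = 8.
(h/3)·[y₀ + 4y₁ + 2y₂ + 4y₃ + 2y₄ + 4y₅ + 2y₆ + 4y₇ + y₈] = 0.033333·(45.908) = 1.5303.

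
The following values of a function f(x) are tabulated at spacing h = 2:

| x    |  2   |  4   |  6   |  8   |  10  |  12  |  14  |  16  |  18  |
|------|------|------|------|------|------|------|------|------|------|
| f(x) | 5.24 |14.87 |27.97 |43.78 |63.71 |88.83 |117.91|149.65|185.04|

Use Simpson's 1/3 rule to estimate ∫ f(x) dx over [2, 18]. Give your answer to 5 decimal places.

1198.65333

h = 2, n = 8.
(h/3)·[y₀ + 4y₁ + 2y₂ + 4y₃ + 2y₄ + 4y₅ + 2y₆ + 4y₇ + y₈] = 0.666667·(1797.98) = 1198.65333.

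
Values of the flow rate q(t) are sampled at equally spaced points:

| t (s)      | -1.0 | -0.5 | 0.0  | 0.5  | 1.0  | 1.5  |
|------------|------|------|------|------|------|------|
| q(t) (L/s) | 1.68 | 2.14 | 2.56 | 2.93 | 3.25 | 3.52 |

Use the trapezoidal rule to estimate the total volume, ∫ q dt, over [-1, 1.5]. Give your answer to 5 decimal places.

6.74000

h = 0.5, n = 5.
(h/2)·[y₀ + 2y₁ + 2y₂ + 2y₃ + 2y₄ + y₅] = 0.25·(26.96) = 6.74000.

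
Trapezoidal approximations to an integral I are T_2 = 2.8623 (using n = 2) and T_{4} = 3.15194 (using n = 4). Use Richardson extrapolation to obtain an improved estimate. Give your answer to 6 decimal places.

R = (4·T_{4} − T_2) / 3 = (4·3.15194 − 2.8623)/3 = (9.74546)/3 = 3.248487.

3.248487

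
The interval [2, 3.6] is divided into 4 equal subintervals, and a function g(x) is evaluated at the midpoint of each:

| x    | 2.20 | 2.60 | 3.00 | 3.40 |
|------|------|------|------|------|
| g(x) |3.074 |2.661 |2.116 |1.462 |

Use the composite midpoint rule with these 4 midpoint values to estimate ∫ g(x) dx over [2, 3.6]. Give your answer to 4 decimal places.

h = 0.4, n = 4.
h·[y(m₁) + y(m₂) + y(m₃) + y(m₄)] = 0.4·(9.313) = 3.7252.

3.7252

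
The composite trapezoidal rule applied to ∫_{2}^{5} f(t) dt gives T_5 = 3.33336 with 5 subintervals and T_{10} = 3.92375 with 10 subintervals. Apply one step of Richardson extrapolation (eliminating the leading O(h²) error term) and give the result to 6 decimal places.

R = (4·T_{10} − T_5) / 3 = (4·3.92375 − 3.33336)/3 = (12.36164)/3 = 4.120547.

4.120547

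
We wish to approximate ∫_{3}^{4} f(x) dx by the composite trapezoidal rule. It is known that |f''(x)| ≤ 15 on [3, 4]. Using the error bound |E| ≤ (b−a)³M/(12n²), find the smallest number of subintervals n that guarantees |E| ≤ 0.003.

21

Need 15/(12n²) ≤ 0.003.
n² ≥ 15/(12·0.003) = 416.667 ⇒ n ≥ 20.4124, so the smallest n is 21.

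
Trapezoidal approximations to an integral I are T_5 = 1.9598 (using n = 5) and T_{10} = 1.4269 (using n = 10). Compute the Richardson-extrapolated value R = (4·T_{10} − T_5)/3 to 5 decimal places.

1.24927

R = (4·T_{10} − T_5) / 3 = (4·1.4269 − 1.9598)/3 = (3.7478)/3 = 1.24927.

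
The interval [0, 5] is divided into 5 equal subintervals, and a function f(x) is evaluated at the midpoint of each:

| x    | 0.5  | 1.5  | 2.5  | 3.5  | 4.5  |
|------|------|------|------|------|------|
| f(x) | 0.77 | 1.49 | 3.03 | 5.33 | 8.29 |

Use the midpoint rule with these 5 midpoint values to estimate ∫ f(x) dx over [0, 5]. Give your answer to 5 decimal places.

18.91000

h = 1, n = 5.
h·[y(m₁) + y(m₂) + y(m₃) + y(m₄) + y(m₅)] = 1·(18.91) = 18.91000.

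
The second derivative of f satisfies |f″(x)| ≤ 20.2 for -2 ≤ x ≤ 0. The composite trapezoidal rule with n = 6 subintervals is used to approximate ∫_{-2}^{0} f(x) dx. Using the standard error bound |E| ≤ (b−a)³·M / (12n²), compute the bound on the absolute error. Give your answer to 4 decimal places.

|E| ≤ (2)³·20.2 / (12·6²) = 161.6/432 = 0.3741.

0.3741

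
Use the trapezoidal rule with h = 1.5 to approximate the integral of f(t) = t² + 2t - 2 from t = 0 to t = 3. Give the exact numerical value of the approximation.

13.125

h = (3 − 0)/2 = 1.5.
Nodes t₀,…,t₂ = 0, 1.5, 3.
f(t) = t² + 2t - 2: f₀=-2, f₁=3.25, f₂=13.
(h/2)·[f₀ + 2f₁ + f₂] = 0.75·(17.5) = 13.125.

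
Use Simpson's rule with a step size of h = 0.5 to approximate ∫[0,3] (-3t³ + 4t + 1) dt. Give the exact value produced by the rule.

-39.75

h = (3 − 0)/6 = 0.5.
Nodes t₀,…,t₆ = 0, 0.5, 1, 1.5, 2, 2.5, 3.
f(t) = -3t³ + 4t + 1: f₀=1, f₁=2.625, f₂=2, f₃=-3.125, f₄=-15, f₅=-35.875, f₆=-68.
(h/3)·[f₀ + 4f₁ + 2f₂ + 4f₃ + 2f₄ + 4f₅ + f₆] = 0.166667·(-238.5) = -39.75.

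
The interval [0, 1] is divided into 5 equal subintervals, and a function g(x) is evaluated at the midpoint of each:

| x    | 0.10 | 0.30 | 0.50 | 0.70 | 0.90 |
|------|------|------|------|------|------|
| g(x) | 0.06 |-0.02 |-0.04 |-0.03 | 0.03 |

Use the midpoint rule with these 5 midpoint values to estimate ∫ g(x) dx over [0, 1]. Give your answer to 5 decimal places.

0.00000

h = 0.2, n = 5.
h·[y(m₁) + y(m₂) + y(m₃) + y(m₄) + y(m₅)] = 0.2·(0.00) = 0.00000.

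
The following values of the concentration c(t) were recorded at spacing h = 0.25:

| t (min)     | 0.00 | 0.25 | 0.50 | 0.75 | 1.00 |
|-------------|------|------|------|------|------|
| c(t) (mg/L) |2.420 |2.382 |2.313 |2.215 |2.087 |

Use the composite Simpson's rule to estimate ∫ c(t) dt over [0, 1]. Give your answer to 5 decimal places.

2.29342

h = 0.25, n = 4.
(h/3)·[y₀ + 4y₁ + 2y₂ + 4y₃ + y₄] = 0.083333·(27.521) = 2.29342.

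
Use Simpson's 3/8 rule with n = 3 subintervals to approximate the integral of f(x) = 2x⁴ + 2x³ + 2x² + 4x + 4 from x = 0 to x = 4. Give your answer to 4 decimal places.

635.8519

h = (4 − 0)/3 = 1.333333.
Nodes x₀,…,x₃ = 0, 1.333333, 2.666667, 4.
f(x) = 2x⁴ + 2x³ + 2x² + 4x + 4: f₀=4, f₁=23.950617, f₂=167.950617, f₃=692.
(3h/8)·[f₀ + 3f₁ + 3f₂ + f₃] = 0.5·(1271.703704) = 635.8519.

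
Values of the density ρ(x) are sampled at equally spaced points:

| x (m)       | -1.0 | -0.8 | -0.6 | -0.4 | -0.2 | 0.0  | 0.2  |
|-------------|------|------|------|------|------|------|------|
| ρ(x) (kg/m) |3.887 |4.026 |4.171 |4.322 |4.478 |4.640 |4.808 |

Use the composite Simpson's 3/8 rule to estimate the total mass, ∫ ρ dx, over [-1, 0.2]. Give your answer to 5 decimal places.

h = 0.2, n = 6.
(3h/8)·[y₀ + 3y₁ + 3y₂ + 2y₃ + 3y₄ + 3y₅ + y₆] = 0.075·(69.284) = 5.19630.

5.19630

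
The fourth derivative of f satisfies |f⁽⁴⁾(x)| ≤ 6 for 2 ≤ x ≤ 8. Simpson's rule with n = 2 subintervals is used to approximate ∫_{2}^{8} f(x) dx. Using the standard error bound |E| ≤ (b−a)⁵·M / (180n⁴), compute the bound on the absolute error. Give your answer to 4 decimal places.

|E| ≤ (6)⁵·6 / (180·2⁴) = 46656/2880 = 16.2000.

16.2000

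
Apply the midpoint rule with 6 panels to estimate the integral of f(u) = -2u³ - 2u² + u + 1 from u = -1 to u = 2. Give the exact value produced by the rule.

-8.6875

h = (2 − (-1))/6 = 0.5.
Midpoints m₁,…,m₆ = -0.75, -0.25, 0.25, 0.75, 1.25, 1.75.
f(m₁)=-0.03125, f(m₂)=0.65625, f(m₃)=1.09375, f(m₄)=-0.21875, f(m₅)=-4.78125, f(m₆)=-14.09375.
h·[f(m₁) + f(m₂) + f(m₃) + f(m₄) + f(m₅) + f(m₆)] = 0.5·(-17.375) = -8.6875.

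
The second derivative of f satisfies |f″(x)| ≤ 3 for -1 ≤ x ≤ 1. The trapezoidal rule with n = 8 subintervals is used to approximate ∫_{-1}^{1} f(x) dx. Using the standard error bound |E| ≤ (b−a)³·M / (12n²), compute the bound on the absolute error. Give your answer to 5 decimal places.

|E| ≤ (2)³·3 / (12·8²) = 24/768 = 0.03125.

0.03125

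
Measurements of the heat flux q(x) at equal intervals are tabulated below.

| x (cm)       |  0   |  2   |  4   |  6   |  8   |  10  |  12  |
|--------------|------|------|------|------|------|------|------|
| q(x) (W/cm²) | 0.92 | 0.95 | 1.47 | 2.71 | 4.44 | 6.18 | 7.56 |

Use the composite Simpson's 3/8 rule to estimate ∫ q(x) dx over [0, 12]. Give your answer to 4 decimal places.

39.7650

h = 2, n = 6.
(3h/8)·[y₀ + 3y₁ + 3y₂ + 2y₃ + 3y₄ + 3y₅ + y₆] = 0.75·(53.02) = 39.7650.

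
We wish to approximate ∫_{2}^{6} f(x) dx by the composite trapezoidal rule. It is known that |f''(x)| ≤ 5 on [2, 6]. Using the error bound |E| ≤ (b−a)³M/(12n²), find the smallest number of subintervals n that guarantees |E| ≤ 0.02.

37

Need 320/(12n²) ≤ 0.02.
n² ≥ 320/(12·0.02) = 1333.33 ⇒ n ≥ 36.5148, so the smallest n is 37.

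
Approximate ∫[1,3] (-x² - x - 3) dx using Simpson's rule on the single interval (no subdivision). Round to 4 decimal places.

S = (b−a)/6 · [f(1) + 4f(2) + f(3)] = 0.333333·[(-5) + 4·(-9) + (-15)] = -18.6667.

-18.6667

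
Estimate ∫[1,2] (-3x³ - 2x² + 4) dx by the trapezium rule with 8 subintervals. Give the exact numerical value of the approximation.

-11.95703125

h = (2 − 1)/8 = 0.125.
Nodes x₀,…,x₈ = 1, 1.125, 1.25, 1.375, 1.5, 1.625, 1.75, 1.875, 2.
f(x) = -3x³ - 2x² + 4: f₀=-1, f₁=-2.802734375, f₂=-4.984375, f₃=-7.580078125, f₄=-10.625, f₅=-14.154296875, f₆=-18.203125, f₇=-22.806640625, f₈=-28.
(h/2)·[f₀ + 2f₁ + 2f₂ + 2f₃ + 2f₄ + 2f₅ + 2f₆ + 2f₇ + f₈] = 0.0625·(-191.3125) = -11.95703125.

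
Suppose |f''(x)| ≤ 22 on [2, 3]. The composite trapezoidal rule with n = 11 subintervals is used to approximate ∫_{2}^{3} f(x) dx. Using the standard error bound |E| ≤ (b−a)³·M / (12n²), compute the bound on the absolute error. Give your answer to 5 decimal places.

0.01515

|E| ≤ (1)³·22 / (12·11²) = 22/1452 = 0.01515.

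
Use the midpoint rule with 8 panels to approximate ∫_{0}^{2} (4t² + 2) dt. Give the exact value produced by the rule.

h = (2 − 0)/8 = 0.25.
Midpoints m₁,…,m₈ = 0.125, 0.375, 0.625, 0.875, 1.125, 1.375, 1.625, 1.875.
f(m₁)=2.0625, f(m₂)=2.5625, f(m₃)=3.5625, f(m₄)=5.0625, f(m₅)=7.0625, f(m₆)=9.5625, f(m₇)=12.5625, f(m₈)=16.0625.
h·[f(m₁) + f(m₂) + f(m₃) + f(m₄) + f(m₅) + f(m₆) + f(m₇) + f(m₈)] = 0.25·(58.5) = 14.625.

14.625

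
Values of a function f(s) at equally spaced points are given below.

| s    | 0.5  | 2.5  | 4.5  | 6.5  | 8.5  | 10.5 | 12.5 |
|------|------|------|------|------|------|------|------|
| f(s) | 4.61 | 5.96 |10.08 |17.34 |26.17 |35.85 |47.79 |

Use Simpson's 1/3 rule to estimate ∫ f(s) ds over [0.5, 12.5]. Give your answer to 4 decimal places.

241.0000

h = 2, n = 6.
(h/3)·[y₀ + 4y₁ + 2y₂ + 4y₃ + 2y₄ + 4y₅ + y₆] = 0.666667·(361.50) = 241.0000.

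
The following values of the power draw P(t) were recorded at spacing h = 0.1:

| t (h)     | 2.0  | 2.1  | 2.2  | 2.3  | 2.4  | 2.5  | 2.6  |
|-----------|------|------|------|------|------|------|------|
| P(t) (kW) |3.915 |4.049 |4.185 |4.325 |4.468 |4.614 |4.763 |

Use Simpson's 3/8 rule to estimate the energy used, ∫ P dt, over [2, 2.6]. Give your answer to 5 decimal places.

2.59785

h = 0.1, n = 6.
(3h/8)·[y₀ + 3y₁ + 3y₂ + 2y₃ + 3y₄ + 3y₅ + y₆] = 0.0375·(69.276) = 2.59785.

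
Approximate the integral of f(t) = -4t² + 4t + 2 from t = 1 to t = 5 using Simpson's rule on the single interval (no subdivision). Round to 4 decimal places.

S = (b−a)/6 · [f(1) + 4f(3) + f(5)] = 0.666667·[2 + 4·(-22) + (-78)] = -109.3333.

-109.3333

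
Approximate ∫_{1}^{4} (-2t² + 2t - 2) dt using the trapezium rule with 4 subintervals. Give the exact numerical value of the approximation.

-33.5625

h = (4 − 1)/4 = 0.75.
Nodes t₀,…,t₄ = 1, 1.75, 2.5, 3.25, 4.
f(t) = -2t² + 2t - 2: f₀=-2, f₁=-4.625, f₂=-9.5, f₃=-16.625, f₄=-26.
(h/2)·[f₀ + 2f₁ + 2f₂ + 2f₃ + f₄] = 0.375·(-89.5) = -33.5625.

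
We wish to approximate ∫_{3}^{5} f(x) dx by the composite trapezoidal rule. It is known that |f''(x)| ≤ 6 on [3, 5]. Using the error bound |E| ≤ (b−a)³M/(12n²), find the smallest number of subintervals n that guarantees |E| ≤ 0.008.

23

Need 48/(12n²) ≤ 0.008.
n² ≥ 48/(12·0.008) = 500 ⇒ n ≥ 22.3607, so the smallest n is 23.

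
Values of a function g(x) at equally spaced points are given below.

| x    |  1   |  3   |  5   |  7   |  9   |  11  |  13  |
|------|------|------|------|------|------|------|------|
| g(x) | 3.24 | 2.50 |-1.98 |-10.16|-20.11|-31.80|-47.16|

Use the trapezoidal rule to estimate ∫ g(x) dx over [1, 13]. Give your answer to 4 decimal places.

-167.0200

h = 2, n = 6.
(h/2)·[y₀ + 2y₁ + 2y₂ + 2y₃ + 2y₄ + 2y₅ + y₆] = 1·(-167.02) = -167.0200.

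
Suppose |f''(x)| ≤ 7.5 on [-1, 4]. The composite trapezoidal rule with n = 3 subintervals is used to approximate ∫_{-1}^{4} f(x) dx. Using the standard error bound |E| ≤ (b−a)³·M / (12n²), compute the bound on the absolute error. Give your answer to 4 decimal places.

8.6806

|E| ≤ (5)³·7.5 / (12·3²) = 937.5/108 = 8.6806.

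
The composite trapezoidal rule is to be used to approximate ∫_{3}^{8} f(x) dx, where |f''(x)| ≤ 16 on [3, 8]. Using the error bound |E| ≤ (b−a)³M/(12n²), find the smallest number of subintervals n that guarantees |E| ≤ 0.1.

Need 2000/(12n²) ≤ 0.1.
n² ≥ 2000/(12·0.1) = 1666.67 ⇒ n ≥ 40.8248, so the smallest n is 41.

41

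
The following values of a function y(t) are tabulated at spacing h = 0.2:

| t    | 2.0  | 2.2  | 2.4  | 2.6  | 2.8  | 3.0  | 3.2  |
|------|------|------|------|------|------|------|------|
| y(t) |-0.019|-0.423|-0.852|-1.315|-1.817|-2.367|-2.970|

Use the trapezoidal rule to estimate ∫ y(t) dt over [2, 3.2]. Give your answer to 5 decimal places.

-1.65370

h = 0.2, n = 6.
(h/2)·[y₀ + 2y₁ + 2y₂ + 2y₃ + 2y₄ + 2y₅ + y₆] = 0.1·(-16.537) = -1.65370.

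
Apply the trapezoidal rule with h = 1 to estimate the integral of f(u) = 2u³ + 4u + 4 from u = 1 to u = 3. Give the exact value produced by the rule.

h = (3 − 1)/2 = 1.
Nodes u₀,…,u₂ = 1, 2, 3.
f(u) = 2u³ + 4u + 4: f₀=10, f₁=28, f₂=70.
(h/2)·[f₀ + 2f₁ + f₂] = 0.5·(136) = 68.

68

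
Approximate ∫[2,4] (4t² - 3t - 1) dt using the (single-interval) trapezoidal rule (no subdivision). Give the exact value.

T = (b−a)/2 · [f(2) + f(4)] = 1·[9 + 51] = 60.

60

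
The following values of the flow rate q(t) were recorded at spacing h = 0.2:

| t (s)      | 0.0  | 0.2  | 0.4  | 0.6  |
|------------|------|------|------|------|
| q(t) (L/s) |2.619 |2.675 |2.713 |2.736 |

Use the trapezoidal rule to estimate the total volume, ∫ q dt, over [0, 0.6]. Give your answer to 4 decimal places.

h = 0.2, n = 3.
(h/2)·[y₀ + 2y₁ + 2y₂ + y₃] = 0.1·(16.131) = 1.6131.

1.6131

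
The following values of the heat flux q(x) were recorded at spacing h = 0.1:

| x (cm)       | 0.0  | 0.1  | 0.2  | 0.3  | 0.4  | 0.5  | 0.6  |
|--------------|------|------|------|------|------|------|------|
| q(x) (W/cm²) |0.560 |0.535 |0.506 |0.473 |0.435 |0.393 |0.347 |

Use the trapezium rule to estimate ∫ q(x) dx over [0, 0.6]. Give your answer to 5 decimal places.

h = 0.1, n = 6.
(h/2)·[y₀ + 2y₁ + 2y₂ + 2y₃ + 2y₄ + 2y₅ + y₆] = 0.05·(5.591) = 0.27955.

0.27955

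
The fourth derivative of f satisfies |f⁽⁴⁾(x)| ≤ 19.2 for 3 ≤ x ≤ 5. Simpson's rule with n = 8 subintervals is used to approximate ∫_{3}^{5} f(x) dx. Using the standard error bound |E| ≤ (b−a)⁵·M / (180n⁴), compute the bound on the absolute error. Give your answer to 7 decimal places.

|E| ≤ (2)⁵·19.2 / (180·8⁴) = 614.4/737280 = 0.0008333.

0.0008333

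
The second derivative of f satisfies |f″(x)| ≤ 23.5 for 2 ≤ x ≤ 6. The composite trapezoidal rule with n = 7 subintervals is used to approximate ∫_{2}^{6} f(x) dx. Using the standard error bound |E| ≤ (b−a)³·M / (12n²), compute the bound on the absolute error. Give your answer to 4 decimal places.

|E| ≤ (4)³·23.5 / (12·7²) = 1504/588 = 2.5578.

2.5578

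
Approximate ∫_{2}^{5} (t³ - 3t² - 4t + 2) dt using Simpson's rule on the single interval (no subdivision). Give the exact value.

-0.75

S = (b−a)/6 · [f(2) + 4f(3.5) + f(5)] = 0.5·[(-10) + 4·(-5.875) + 32] = -0.75.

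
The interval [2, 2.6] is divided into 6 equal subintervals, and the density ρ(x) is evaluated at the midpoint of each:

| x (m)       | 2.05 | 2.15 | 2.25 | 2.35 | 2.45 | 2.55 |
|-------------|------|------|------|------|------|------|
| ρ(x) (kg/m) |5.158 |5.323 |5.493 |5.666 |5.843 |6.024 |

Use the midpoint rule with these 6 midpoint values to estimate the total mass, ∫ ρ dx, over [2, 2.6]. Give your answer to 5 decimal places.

h = 0.1, n = 6.
h·[y(m₁) + y(m₂) + y(m₃) + y(m₄) + y(m₅) + y(m₆)] = 0.1·(33.507) = 3.35070.

3.35070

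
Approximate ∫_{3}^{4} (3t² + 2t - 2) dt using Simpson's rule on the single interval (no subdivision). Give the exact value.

S = (b−a)/6 · [f(3) + 4f(3.5) + f(4)] = 0.166667·[31 + 4·41.75 + 54] = 42.

42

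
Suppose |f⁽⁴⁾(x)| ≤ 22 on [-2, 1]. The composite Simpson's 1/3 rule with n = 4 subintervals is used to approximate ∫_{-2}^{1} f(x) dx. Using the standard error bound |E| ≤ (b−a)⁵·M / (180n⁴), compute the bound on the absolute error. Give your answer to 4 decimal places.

|E| ≤ (3)⁵·22 / (180·4⁴) = 5346/46080 = 0.1160.

0.1160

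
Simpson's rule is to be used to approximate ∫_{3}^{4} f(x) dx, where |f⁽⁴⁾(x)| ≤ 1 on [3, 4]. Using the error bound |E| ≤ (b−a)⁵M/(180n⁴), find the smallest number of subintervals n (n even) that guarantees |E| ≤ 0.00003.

Need 1/(180n⁴) ≤ 0.00003.
n⁴ ≥ 1/(180·0.00003) = 185.185 ⇒ n ≥ 3.6889, so the smallest even n is 4. (n must be even for Simpson's rule.)

4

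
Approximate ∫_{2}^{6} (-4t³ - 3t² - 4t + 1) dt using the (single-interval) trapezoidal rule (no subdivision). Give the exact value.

T = (b−a)/2 · [f(2) + f(6)] = 2·[(-51) + (-995)] = -2092.

-2092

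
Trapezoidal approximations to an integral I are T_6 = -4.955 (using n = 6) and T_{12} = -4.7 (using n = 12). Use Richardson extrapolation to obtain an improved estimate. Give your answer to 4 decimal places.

R = (4·T_{12} − T_6) / 3 = (4·(-4.7) − (-4.955))/3 = (-13.845)/3 = -4.6150.

-4.6150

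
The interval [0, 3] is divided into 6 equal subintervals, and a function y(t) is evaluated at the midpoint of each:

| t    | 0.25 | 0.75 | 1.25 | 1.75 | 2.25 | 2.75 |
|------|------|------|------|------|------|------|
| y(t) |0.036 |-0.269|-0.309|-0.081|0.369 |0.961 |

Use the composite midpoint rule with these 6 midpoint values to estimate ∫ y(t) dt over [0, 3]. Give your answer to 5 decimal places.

0.35350

h = 0.5, n = 6.
h·[y(m₁) + y(m₂) + y(m₃) + y(m₄) + y(m₅) + y(m₆)] = 0.5·(0.707) = 0.35350.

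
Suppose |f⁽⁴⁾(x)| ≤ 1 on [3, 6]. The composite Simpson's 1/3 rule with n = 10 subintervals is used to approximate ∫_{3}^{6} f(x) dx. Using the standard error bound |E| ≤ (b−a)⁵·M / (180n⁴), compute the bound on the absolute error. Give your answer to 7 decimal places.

|E| ≤ (3)⁵·1 / (180·10⁴) = 243/1800000 = 0.0001350.

0.0001350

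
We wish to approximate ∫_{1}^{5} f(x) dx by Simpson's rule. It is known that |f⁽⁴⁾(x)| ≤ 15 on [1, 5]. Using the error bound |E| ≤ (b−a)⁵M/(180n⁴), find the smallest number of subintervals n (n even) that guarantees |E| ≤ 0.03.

Need 15360/(180n⁴) ≤ 0.03.
n⁴ ≥ 15360/(180·0.03) = 2844.44 ⇒ n ≥ 7.3030, so the smallest even n is 8. (n must be even for Simpson's rule.)

8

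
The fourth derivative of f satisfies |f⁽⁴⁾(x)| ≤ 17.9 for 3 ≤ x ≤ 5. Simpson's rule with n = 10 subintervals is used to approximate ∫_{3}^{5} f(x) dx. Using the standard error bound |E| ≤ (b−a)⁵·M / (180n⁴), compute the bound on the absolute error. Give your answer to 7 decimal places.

0.0003182

|E| ≤ (2)⁵·17.9 / (180·10⁴) = 572.8/1800000 = 0.0003182.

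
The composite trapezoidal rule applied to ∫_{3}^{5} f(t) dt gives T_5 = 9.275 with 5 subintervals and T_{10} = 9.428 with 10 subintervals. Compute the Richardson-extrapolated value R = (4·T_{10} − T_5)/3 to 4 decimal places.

R = (4·T_{10} − T_5) / 3 = (4·9.428 − 9.275)/3 = (28.437)/3 = 9.4790.

9.4790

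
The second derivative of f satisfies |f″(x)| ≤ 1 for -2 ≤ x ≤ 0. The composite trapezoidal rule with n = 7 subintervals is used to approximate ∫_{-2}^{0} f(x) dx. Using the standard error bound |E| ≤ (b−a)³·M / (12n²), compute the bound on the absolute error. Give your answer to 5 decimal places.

|E| ≤ (2)³·1 / (12·7²) = 8/588 = 0.01361.

0.01361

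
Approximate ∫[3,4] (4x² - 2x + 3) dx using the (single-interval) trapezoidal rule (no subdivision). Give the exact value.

T = (b−a)/2 · [f(3) + f(4)] = 0.5·[33 + 59] = 46.

46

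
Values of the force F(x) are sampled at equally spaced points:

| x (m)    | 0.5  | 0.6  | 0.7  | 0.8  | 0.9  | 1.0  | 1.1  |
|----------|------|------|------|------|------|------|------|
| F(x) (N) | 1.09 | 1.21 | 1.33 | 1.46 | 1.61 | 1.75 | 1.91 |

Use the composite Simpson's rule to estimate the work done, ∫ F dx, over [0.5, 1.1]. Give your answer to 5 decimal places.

0.88533

h = 0.1, n = 6.
(h/3)·[y₀ + 4y₁ + 2y₂ + 4y₃ + 2y₄ + 4y₅ + y₆] = 0.033333·(26.56) = 0.88533.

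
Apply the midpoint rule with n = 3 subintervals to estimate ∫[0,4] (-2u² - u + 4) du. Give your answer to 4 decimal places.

h = (4 − 0)/3 = 1.333333.
Midpoints m₁,…,m₃ = 0.666667, 2, 3.333333.
f(m₁)=2.444444, f(m₂)=-6, f(m₃)=-21.555556.
h·[f(m₁) + f(m₂) + f(m₃)] = 1.333333·(-25.111111) = -33.4815.

-33.4815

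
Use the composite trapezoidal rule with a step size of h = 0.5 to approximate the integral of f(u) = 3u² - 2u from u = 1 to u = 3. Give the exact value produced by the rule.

h = (3 − 1)/4 = 0.5.
Nodes u₀,…,u₄ = 1, 1.5, 2, 2.5, 3.
f(u) = 3u² - 2u: f₀=1, f₁=3.75, f₂=8, f₃=13.75, f₄=21.
(h/2)·[f₀ + 2f₁ + 2f₂ + 2f₃ + f₄] = 0.25·(73) = 18.25.

18.25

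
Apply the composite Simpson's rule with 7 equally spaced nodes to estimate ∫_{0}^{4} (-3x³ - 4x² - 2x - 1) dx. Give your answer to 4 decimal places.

h = (4 − 0)/6 = 0.666667.
Nodes x₀,…,x₆ = 0, 0.666667, 1.333333, 2, 2.666667, 3.333333, 4.
f(x) = -3x³ - 4x² - 2x - 1: f₀=-1, f₁=-5, f₂=-17.888889, f₃=-45, f₄=-91.666667, f₅=-163.222222, f₆=-265.
(h/3)·[f₀ + 4f₁ + 2f₂ + 4f₃ + 2f₄ + 4f₅ + f₆] = 0.222222·(-1338) = -297.3333.

-297.3333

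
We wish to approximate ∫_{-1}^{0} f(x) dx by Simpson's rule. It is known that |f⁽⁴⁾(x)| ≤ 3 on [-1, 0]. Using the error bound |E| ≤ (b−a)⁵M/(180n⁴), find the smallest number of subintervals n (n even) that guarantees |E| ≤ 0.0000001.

Need 3/(180n⁴) ≤ 0.0000001.
n⁴ ≥ 3/(180·0.0000001) = 166667 ⇒ n ≥ 20.2052, so the smallest even n is 22. (n must be even for Simpson's rule.)

22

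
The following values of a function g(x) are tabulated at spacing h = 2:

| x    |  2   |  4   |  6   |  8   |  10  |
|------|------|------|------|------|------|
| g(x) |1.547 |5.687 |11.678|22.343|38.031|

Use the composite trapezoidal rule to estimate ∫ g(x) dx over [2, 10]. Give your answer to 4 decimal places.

h = 2, n = 4.
(h/2)·[y₀ + 2y₁ + 2y₂ + 2y₃ + y₄] = 1·(118.994) = 118.9940.

118.9940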